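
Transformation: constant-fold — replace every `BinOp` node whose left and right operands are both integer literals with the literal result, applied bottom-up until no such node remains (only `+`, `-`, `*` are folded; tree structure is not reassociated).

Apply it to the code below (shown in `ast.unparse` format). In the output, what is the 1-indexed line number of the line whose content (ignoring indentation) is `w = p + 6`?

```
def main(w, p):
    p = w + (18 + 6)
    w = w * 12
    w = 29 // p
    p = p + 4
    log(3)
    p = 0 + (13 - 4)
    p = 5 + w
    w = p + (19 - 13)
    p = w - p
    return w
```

Transformed code:
def main(w, p):
    p = w + 24
    w = w * 12
    w = 29 // p
    p = p + 4
    log(3)
    p = 9
    p = 5 + w
    w = p + 6
    p = w - p
    return w

9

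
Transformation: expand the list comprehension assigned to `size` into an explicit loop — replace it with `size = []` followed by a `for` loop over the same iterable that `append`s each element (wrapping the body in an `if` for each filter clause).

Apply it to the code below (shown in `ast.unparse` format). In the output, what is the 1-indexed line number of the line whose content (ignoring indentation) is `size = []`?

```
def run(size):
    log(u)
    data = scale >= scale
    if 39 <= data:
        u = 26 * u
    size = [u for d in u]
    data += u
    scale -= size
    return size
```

Transformed code:
def run(size):
    log(u)
    data = scale >= scale
    if 39 <= data:
        u = 26 * u
    size = []
    for d in u:
        size.append(u)
    data += u
    scale -= size
    return size

6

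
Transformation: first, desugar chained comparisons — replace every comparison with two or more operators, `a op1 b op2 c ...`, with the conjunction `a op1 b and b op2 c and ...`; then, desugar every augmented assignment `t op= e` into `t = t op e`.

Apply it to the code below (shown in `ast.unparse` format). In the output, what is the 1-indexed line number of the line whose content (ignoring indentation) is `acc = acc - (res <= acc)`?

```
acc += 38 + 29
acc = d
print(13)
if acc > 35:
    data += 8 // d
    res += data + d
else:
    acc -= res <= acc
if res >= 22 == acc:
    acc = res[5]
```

Transformed code:
acc = acc + (38 + 29)
acc = d
print(13)
if acc > 35:
    data = data + 8 // d
    res = res + (data + d)
else:
    acc = acc - (res <= acc)
if res >= 22 and 22 == acc:
    acc = res[5]

8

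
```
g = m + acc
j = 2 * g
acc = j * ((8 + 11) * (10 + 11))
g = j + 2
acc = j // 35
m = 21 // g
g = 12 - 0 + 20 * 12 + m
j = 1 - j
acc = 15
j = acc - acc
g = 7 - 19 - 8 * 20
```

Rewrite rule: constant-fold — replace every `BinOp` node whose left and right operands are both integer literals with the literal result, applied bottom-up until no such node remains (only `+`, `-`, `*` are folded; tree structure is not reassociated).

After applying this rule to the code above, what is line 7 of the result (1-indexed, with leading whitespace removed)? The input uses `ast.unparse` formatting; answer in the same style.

g = 252 + m

Transformed code:
g = m + acc
j = 2 * g
acc = j * 399
g = j + 2
acc = j // 35
m = 21 // g
g = 252 + m
j = 1 - j
acc = 15
j = acc - acc
g = -172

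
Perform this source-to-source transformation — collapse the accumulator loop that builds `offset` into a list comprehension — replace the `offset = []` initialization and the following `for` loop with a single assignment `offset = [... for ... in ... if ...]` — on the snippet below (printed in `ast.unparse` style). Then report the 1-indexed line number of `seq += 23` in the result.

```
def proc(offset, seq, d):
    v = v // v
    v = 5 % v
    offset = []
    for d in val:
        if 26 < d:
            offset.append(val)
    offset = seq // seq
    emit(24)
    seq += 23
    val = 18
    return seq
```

7

Transformed code:
def proc(offset, seq, d):
    v = v // v
    v = 5 % v
    offset = [val for d in val if 26 < d]
    offset = seq // seq
    emit(24)
    seq += 23
    val = 18
    return seq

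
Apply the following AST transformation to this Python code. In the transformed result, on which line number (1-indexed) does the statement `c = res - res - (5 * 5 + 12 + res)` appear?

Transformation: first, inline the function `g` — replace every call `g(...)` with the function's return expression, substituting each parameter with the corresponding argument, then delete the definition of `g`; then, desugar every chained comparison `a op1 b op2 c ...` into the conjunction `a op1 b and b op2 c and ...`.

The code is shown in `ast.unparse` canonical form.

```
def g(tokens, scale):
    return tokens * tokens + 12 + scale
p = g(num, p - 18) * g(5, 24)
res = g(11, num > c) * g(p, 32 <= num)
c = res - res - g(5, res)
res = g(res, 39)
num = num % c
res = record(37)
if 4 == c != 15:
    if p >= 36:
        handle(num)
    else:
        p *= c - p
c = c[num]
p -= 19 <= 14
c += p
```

Transformed code:
p = (num * num + 12 + (p - 18)) * (5 * 5 + 12 + 24)
res = (11 * 11 + 12 + (num > c)) * (p * p + 12 + (32 <= num))
c = res - res - (5 * 5 + 12 + res)
res = res * res + 12 + 39
num = num % c
res = record(37)
if 4 == c and c != 15:
    if p >= 36:
        handle(num)
    else:
        p *= c - p
c = c[num]
p -= 19 <= 14
c += p

3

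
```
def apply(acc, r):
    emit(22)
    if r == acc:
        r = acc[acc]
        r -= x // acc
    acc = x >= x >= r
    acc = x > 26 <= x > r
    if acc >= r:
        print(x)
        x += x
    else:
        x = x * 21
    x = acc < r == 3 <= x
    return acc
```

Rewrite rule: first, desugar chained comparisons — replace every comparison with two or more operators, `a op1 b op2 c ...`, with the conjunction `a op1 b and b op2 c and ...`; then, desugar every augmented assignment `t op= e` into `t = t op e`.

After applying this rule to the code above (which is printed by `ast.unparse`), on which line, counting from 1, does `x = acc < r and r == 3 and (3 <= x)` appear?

Transformed code:
def apply(acc, r):
    emit(22)
    if r == acc:
        r = acc[acc]
        r = r - x // acc
    acc = x >= x and x >= r
    acc = x > 26 and 26 <= x and (x > r)
    if acc >= r:
        print(x)
        x = x + x
    else:
        x = x * 21
    x = acc < r and r == 3 and (3 <= x)
    return acc

13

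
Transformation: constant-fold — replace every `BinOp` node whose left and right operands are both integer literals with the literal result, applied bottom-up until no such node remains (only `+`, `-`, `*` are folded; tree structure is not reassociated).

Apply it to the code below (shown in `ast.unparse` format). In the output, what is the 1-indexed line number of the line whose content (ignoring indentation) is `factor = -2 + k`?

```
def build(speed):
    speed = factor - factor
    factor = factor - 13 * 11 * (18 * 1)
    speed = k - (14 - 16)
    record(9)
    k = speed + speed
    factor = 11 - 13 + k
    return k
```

7

Transformed code:
def build(speed):
    speed = factor - factor
    factor = factor - 2574
    speed = k - -2
    record(9)
    k = speed + speed
    factor = -2 + k
    return k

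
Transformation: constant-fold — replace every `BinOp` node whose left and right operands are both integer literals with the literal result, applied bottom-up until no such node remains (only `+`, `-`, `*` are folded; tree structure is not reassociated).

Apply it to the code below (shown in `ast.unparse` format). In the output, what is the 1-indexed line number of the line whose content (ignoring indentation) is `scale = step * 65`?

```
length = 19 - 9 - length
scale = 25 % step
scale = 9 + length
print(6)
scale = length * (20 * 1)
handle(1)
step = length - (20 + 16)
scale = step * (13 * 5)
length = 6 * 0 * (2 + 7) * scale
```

8

Transformed code:
length = 10 - length
scale = 25 % step
scale = 9 + length
print(6)
scale = length * 20
handle(1)
step = length - 36
scale = step * 65
length = 0 * scale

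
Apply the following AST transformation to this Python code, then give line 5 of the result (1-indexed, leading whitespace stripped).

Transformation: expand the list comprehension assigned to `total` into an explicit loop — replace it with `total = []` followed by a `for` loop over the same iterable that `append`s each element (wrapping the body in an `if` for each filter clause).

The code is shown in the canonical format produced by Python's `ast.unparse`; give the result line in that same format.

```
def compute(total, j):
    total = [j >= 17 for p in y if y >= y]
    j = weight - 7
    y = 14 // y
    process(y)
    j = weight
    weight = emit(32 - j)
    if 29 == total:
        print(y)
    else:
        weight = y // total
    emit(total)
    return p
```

Transformed code:
def compute(total, j):
    total = []
    for p in y:
        if y >= y:
            total.append(j >= 17)
    j = weight - 7
    y = 14 // y
    process(y)
    j = weight
    weight = emit(32 - j)
    if 29 == total:
        print(y)
    else:
        weight = y // total
    emit(total)
    return p

total.append(j >= 17)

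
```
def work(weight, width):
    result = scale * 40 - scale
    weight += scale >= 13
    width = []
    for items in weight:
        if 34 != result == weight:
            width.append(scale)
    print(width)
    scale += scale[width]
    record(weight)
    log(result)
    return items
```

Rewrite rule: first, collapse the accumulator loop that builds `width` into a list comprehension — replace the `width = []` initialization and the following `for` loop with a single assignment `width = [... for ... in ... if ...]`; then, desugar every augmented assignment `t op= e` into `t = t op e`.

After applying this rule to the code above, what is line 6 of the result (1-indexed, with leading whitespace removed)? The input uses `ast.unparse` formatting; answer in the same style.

Transformed code:
def work(weight, width):
    result = scale * 40 - scale
    weight = weight + (scale >= 13)
    width = [scale for items in weight if 34 != result == weight]
    print(width)
    scale = scale + scale[width]
    record(weight)
    log(result)
    return items

scale = scale + scale[width]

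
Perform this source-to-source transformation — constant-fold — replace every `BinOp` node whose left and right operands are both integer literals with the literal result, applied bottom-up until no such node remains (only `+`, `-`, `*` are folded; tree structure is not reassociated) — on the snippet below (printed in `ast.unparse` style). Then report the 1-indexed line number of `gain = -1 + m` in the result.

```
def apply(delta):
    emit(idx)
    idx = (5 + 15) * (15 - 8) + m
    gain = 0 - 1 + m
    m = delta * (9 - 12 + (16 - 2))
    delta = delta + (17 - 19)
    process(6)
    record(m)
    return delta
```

Transformed code:
def apply(delta):
    emit(idx)
    idx = 140 + m
    gain = -1 + m
    m = delta * 11
    delta = delta + -2
    process(6)
    record(m)
    return delta

4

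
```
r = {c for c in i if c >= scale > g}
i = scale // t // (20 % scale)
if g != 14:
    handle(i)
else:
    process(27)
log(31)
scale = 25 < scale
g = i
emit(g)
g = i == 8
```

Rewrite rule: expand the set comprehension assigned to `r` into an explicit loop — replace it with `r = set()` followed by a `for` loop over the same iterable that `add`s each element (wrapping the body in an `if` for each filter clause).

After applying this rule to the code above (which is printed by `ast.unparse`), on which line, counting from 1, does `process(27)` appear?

Transformed code:
r = set()
for c in i:
    if c >= scale > g:
        r.add(c)
i = scale // t // (20 % scale)
if g != 14:
    handle(i)
else:
    process(27)
log(31)
scale = 25 < scale
g = i
emit(g)
g = i == 8

9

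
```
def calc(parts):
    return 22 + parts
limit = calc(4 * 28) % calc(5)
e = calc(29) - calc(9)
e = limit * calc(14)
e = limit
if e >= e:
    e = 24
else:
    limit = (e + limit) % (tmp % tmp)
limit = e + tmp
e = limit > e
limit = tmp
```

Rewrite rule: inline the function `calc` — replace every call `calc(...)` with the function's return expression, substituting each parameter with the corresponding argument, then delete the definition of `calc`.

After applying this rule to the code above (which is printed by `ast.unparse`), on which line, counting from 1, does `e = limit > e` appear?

Transformed code:
limit = (22 + 4 * 28) % (22 + 5)
e = 22 + 29 - (22 + 9)
e = limit * (22 + 14)
e = limit
if e >= e:
    e = 24
else:
    limit = (e + limit) % (tmp % tmp)
limit = e + tmp
e = limit > e
limit = tmp

10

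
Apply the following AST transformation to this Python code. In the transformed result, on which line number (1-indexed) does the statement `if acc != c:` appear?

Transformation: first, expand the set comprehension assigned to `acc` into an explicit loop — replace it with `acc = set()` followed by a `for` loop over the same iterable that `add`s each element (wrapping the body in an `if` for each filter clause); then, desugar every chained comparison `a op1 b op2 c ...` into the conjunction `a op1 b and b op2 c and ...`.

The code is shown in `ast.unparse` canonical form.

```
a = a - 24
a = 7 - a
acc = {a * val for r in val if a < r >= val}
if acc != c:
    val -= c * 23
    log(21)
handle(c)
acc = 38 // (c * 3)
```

7

Transformed code:
a = a - 24
a = 7 - a
acc = set()
for r in val:
    if a < r and r >= val:
        acc.add(a * val)
if acc != c:
    val -= c * 23
    log(21)
handle(c)
acc = 38 // (c * 3)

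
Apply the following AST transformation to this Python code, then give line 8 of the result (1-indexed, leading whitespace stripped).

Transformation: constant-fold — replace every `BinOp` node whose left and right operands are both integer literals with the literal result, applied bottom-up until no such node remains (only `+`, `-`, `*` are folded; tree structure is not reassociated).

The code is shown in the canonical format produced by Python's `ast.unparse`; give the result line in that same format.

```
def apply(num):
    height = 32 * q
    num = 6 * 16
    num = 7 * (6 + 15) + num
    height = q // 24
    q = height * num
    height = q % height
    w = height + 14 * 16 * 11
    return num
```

Transformed code:
def apply(num):
    height = 32 * q
    num = 96
    num = 147 + num
    height = q // 24
    q = height * num
    height = q % height
    w = height + 2464
    return num

w = height + 2464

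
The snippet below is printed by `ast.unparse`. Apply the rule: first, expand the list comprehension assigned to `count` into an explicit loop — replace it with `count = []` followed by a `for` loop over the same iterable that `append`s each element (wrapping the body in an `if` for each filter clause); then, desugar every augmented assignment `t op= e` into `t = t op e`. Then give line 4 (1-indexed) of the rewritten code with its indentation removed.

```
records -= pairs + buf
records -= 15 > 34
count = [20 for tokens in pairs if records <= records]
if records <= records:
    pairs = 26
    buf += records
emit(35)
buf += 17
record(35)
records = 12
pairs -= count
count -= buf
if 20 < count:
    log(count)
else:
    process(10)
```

for tokens in pairs:

Transformed code:
records = records - (pairs + buf)
records = records - (15 > 34)
count = []
for tokens in pairs:
    if records <= records:
        count.append(20)
if records <= records:
    pairs = 26
    buf = buf + records
emit(35)
buf = buf + 17
record(35)
records = 12
pairs = pairs - count
count = count - buf
if 20 < count:
    log(count)
else:
    process(10)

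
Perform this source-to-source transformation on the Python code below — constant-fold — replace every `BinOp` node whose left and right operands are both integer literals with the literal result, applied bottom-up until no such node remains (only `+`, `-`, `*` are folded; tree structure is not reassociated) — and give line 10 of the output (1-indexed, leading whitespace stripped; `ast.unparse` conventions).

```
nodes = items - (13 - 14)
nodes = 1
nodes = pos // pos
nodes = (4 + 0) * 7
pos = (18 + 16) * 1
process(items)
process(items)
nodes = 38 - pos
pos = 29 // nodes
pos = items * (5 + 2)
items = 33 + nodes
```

Transformed code:
nodes = items - -1
nodes = 1
nodes = pos // pos
nodes = 28
pos = 34
process(items)
process(items)
nodes = 38 - pos
pos = 29 // nodes
pos = items * 7
items = 33 + nodes

pos = items * 7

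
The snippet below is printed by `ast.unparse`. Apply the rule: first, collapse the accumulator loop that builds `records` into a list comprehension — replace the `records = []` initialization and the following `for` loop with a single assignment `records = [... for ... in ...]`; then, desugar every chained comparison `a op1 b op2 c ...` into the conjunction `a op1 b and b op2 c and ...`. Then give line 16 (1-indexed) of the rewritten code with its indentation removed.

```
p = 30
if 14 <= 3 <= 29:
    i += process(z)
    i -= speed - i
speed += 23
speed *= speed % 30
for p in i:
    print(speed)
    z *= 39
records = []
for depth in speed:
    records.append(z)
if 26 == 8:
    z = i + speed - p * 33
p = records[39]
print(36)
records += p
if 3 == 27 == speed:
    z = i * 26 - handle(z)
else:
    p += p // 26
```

if 3 == 27 and 27 == speed:

Transformed code:
p = 30
if 14 <= 3 and 3 <= 29:
    i += process(z)
    i -= speed - i
speed += 23
speed *= speed % 30
for p in i:
    print(speed)
    z *= 39
records = [z for depth in speed]
if 26 == 8:
    z = i + speed - p * 33
p = records[39]
print(36)
records += p
if 3 == 27 and 27 == speed:
    z = i * 26 - handle(z)
else:
    p += p // 26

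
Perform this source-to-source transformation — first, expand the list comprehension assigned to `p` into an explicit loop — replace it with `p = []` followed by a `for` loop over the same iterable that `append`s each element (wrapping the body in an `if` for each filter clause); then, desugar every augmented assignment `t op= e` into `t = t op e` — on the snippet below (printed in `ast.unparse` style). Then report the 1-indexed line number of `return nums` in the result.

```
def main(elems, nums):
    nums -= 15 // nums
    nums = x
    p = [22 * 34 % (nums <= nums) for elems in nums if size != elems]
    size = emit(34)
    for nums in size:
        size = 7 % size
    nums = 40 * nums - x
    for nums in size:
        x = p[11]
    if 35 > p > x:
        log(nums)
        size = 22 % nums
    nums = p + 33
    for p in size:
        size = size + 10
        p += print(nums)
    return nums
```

Transformed code:
def main(elems, nums):
    nums = nums - 15 // nums
    nums = x
    p = []
    for elems in nums:
        if size != elems:
            p.append(22 * 34 % (nums <= nums))
    size = emit(34)
    for nums in size:
        size = 7 % size
    nums = 40 * nums - x
    for nums in size:
        x = p[11]
    if 35 > p > x:
        log(nums)
        size = 22 % nums
    nums = p + 33
    for p in size:
        size = size + 10
        p = p + print(nums)
    return nums

21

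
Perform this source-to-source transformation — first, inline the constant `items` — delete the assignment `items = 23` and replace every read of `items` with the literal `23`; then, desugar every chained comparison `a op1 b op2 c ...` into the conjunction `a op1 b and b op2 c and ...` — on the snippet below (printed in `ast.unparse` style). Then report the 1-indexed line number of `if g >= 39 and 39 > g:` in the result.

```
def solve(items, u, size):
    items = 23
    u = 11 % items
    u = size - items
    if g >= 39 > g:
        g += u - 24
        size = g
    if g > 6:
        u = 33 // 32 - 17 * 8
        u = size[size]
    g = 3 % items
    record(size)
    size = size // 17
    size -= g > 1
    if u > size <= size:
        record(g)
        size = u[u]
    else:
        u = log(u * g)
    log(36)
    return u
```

Transformed code:
def solve(items, u, size):
    u = 11 % 23
    u = size - 23
    if g >= 39 and 39 > g:
        g += u - 24
        size = g
    if g > 6:
        u = 33 // 32 - 17 * 8
        u = size[size]
    g = 3 % 23
    record(size)
    size = size // 17
    size -= g > 1
    if u > size and size <= size:
        record(g)
        size = u[u]
    else:
        u = log(u * g)
    log(36)
    return u

4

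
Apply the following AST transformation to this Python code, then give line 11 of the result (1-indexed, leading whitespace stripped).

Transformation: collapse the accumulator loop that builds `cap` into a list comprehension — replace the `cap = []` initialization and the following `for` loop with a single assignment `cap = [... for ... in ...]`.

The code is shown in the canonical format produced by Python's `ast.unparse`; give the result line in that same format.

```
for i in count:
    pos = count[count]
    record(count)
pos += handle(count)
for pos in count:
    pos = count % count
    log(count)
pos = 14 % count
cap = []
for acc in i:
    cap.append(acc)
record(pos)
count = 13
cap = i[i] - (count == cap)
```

Transformed code:
for i in count:
    pos = count[count]
    record(count)
pos += handle(count)
for pos in count:
    pos = count % count
    log(count)
pos = 14 % count
cap = [acc for acc in i]
record(pos)
count = 13
cap = i[i] - (count == cap)

count = 13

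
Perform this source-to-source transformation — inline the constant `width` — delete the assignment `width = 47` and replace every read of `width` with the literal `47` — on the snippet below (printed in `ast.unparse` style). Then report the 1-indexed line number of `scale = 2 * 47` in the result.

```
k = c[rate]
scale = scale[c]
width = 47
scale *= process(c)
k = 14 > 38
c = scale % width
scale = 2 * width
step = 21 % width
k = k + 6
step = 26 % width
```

6

Transformed code:
k = c[rate]
scale = scale[c]
scale *= process(c)
k = 14 > 38
c = scale % 47
scale = 2 * 47
step = 21 % 47
k = k + 6
step = 26 % 47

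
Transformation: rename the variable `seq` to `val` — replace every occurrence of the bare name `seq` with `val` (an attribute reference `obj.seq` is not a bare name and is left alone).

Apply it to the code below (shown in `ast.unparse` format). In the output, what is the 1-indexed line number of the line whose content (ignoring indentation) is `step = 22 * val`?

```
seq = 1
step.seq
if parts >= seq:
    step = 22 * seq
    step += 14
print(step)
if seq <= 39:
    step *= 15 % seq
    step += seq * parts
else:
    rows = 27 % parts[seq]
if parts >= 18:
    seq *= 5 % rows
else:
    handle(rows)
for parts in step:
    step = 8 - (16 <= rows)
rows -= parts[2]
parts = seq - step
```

4

Transformed code:
val = 1
step.seq
if parts >= val:
    step = 22 * val
    step += 14
print(step)
if val <= 39:
    step *= 15 % val
    step += val * parts
else:
    rows = 27 % parts[val]
if parts >= 18:
    val *= 5 % rows
else:
    handle(rows)
for parts in step:
    step = 8 - (16 <= rows)
rows -= parts[2]
parts = val - step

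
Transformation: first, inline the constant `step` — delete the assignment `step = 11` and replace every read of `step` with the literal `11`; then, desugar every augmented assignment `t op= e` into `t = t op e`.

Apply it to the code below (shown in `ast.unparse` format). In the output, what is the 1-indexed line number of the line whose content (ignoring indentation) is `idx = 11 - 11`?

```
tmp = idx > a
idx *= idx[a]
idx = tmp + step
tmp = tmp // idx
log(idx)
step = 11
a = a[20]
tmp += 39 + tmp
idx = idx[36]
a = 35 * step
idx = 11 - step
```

Transformed code:
tmp = idx > a
idx = idx * idx[a]
idx = tmp + 11
tmp = tmp // idx
log(idx)
a = a[20]
tmp = tmp + (39 + tmp)
idx = idx[36]
a = 35 * 11
idx = 11 - 11

10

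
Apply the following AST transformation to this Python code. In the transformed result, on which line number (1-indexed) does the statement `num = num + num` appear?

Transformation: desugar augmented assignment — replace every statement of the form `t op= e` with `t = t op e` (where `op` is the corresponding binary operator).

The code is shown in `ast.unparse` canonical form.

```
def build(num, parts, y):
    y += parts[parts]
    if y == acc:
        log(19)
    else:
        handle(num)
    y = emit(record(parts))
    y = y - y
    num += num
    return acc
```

9

Transformed code:
def build(num, parts, y):
    y = y + parts[parts]
    if y == acc:
        log(19)
    else:
        handle(num)
    y = emit(record(parts))
    y = y - y
    num = num + num
    return acc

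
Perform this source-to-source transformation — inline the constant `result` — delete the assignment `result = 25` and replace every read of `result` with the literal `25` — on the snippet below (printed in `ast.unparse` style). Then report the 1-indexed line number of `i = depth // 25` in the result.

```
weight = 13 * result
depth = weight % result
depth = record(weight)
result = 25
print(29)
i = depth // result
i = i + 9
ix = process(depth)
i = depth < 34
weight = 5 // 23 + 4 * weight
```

5

Transformed code:
weight = 13 * 25
depth = weight % 25
depth = record(weight)
print(29)
i = depth // 25
i = i + 9
ix = process(depth)
i = depth < 34
weight = 5 // 23 + 4 * weight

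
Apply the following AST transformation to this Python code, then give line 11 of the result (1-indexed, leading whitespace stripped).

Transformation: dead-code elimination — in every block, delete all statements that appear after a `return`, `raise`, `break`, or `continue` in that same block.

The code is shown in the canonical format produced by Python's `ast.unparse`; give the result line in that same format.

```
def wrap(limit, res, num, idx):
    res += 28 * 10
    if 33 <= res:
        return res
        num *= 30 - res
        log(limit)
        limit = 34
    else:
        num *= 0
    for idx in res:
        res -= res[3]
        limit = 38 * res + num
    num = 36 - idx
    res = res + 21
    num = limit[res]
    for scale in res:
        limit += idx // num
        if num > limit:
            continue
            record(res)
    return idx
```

res = res + 21

Transformed code:
def wrap(limit, res, num, idx):
    res += 28 * 10
    if 33 <= res:
        return res
    else:
        num *= 0
    for idx in res:
        res -= res[3]
        limit = 38 * res + num
    num = 36 - idx
    res = res + 21
    num = limit[res]
    for scale in res:
        limit += idx // num
        if num > limit:
            continue
    return idx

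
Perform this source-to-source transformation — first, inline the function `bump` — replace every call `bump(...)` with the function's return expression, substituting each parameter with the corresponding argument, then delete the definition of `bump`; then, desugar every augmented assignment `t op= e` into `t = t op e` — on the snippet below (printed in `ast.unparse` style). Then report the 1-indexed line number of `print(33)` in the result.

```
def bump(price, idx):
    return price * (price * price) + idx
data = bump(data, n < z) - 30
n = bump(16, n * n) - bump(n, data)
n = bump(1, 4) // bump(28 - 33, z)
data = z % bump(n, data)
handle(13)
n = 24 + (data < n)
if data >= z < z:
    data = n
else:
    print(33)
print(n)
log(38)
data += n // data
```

Transformed code:
data = data * (data * data) + (n < z) - 30
n = 16 * (16 * 16) + n * n - (n * (n * n) + data)
n = (1 * (1 * 1) + 4) // ((28 - 33) * ((28 - 33) * (28 - 33)) + z)
data = z % (n * (n * n) + data)
handle(13)
n = 24 + (data < n)
if data >= z < z:
    data = n
else:
    print(33)
print(n)
log(38)
data = data + n // data

10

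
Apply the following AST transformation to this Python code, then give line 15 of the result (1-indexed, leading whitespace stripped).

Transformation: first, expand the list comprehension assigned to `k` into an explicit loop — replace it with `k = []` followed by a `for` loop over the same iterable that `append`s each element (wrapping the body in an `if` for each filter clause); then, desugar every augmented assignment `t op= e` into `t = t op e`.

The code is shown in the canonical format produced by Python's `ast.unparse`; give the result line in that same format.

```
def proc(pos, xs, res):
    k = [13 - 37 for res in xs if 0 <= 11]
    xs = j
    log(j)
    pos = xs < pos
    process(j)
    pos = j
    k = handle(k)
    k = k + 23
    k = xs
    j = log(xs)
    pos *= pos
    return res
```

Transformed code:
def proc(pos, xs, res):
    k = []
    for res in xs:
        if 0 <= 11:
            k.append(13 - 37)
    xs = j
    log(j)
    pos = xs < pos
    process(j)
    pos = j
    k = handle(k)
    k = k + 23
    k = xs
    j = log(xs)
    pos = pos * pos
    return res

pos = pos * pos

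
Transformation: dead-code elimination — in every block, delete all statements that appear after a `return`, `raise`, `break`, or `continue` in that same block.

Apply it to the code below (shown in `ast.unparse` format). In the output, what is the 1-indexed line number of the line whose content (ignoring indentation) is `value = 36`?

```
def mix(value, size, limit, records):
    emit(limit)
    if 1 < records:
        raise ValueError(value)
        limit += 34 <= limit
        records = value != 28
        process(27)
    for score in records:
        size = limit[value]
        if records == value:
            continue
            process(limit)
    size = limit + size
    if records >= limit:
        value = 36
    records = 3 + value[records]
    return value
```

Transformed code:
def mix(value, size, limit, records):
    emit(limit)
    if 1 < records:
        raise ValueError(value)
    for score in records:
        size = limit[value]
        if records == value:
            continue
    size = limit + size
    if records >= limit:
        value = 36
    records = 3 + value[records]
    return value

11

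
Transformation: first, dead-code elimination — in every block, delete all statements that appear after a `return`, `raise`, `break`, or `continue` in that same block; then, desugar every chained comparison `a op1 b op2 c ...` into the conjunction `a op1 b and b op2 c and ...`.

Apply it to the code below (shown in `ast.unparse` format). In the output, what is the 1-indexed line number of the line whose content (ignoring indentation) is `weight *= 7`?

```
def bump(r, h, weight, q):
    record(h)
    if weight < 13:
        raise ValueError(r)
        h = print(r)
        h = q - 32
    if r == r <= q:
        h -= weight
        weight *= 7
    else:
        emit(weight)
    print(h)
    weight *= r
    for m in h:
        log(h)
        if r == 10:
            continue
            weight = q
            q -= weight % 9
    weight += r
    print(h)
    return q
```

7

Transformed code:
def bump(r, h, weight, q):
    record(h)
    if weight < 13:
        raise ValueError(r)
    if r == r and r <= q:
        h -= weight
        weight *= 7
    else:
        emit(weight)
    print(h)
    weight *= r
    for m in h:
        log(h)
        if r == 10:
            continue
    weight += r
    print(h)
    return q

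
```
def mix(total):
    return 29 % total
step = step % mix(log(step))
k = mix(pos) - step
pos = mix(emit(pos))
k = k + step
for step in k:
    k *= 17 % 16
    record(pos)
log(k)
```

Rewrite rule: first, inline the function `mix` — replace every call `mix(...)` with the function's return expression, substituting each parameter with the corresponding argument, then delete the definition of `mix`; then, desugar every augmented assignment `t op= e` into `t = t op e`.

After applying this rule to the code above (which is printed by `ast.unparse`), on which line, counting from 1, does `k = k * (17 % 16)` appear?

6

Transformed code:
step = step % (29 % log(step))
k = 29 % pos - step
pos = 29 % emit(pos)
k = k + step
for step in k:
    k = k * (17 % 16)
    record(pos)
log(k)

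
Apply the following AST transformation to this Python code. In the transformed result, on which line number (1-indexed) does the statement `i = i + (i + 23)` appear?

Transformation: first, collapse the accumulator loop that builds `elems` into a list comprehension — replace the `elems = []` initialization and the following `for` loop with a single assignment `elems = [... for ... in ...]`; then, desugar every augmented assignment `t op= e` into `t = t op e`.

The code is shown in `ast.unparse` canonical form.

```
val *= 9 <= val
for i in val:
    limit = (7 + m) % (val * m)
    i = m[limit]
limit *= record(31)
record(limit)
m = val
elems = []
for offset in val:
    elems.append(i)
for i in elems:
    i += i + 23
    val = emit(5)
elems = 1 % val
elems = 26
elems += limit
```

10

Transformed code:
val = val * (9 <= val)
for i in val:
    limit = (7 + m) % (val * m)
    i = m[limit]
limit = limit * record(31)
record(limit)
m = val
elems = [i for offset in val]
for i in elems:
    i = i + (i + 23)
    val = emit(5)
elems = 1 % val
elems = 26
elems = elems + limit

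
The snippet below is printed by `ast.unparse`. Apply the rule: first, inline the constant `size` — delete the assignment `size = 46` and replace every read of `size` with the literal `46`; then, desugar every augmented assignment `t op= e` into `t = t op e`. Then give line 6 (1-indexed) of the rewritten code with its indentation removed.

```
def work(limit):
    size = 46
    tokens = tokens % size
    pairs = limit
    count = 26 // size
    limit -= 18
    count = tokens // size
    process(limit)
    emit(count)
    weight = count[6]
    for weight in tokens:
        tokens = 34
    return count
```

Transformed code:
def work(limit):
    tokens = tokens % 46
    pairs = limit
    count = 26 // 46
    limit = limit - 18
    count = tokens // 46
    process(limit)
    emit(count)
    weight = count[6]
    for weight in tokens:
        tokens = 34
    return count

count = tokens // 46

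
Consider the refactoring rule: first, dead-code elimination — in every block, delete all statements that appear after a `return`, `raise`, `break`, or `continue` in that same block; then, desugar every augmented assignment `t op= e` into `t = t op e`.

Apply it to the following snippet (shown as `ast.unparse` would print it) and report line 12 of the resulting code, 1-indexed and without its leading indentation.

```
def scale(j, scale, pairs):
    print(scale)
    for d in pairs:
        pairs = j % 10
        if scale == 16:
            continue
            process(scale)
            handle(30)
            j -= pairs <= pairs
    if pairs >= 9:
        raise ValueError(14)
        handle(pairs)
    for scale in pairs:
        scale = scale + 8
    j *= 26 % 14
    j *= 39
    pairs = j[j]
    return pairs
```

Transformed code:
def scale(j, scale, pairs):
    print(scale)
    for d in pairs:
        pairs = j % 10
        if scale == 16:
            continue
    if pairs >= 9:
        raise ValueError(14)
    for scale in pairs:
        scale = scale + 8
    j = j * (26 % 14)
    j = j * 39
    pairs = j[j]
    return pairs

j = j * 39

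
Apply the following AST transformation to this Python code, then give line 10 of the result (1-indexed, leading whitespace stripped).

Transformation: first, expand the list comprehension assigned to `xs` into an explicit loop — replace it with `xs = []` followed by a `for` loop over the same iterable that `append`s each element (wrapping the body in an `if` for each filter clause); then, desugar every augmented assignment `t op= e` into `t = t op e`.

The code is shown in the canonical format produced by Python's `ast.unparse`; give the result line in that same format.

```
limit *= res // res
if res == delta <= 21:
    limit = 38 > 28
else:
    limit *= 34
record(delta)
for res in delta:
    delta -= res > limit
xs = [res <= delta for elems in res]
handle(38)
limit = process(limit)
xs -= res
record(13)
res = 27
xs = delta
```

Transformed code:
limit = limit * (res // res)
if res == delta <= 21:
    limit = 38 > 28
else:
    limit = limit * 34
record(delta)
for res in delta:
    delta = delta - (res > limit)
xs = []
for elems in res:
    xs.append(res <= delta)
handle(38)
limit = process(limit)
xs = xs - res
record(13)
res = 27
xs = delta

for elems in res:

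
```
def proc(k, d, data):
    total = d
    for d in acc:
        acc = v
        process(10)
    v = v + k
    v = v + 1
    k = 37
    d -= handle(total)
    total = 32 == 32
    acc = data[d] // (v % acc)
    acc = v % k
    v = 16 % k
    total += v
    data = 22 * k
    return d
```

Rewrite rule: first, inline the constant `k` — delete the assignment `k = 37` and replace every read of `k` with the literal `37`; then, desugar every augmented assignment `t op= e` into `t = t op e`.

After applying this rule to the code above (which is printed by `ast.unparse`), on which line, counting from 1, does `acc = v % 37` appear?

Transformed code:
def proc(k, d, data):
    total = d
    for d in acc:
        acc = v
        process(10)
    v = v + 37
    v = v + 1
    d = d - handle(total)
    total = 32 == 32
    acc = data[d] // (v % acc)
    acc = v % 37
    v = 16 % 37
    total = total + v
    data = 22 * 37
    return d

11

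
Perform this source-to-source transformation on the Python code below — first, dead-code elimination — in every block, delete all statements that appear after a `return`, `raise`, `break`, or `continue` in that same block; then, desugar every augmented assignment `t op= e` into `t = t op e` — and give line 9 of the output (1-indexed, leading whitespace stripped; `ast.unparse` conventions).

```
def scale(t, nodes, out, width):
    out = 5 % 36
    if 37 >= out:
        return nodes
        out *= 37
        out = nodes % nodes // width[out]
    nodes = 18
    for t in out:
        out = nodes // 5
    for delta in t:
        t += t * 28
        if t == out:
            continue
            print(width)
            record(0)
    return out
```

Transformed code:
def scale(t, nodes, out, width):
    out = 5 % 36
    if 37 >= out:
        return nodes
    nodes = 18
    for t in out:
        out = nodes // 5
    for delta in t:
        t = t + t * 28
        if t == out:
            continue
    return out

t = t + t * 28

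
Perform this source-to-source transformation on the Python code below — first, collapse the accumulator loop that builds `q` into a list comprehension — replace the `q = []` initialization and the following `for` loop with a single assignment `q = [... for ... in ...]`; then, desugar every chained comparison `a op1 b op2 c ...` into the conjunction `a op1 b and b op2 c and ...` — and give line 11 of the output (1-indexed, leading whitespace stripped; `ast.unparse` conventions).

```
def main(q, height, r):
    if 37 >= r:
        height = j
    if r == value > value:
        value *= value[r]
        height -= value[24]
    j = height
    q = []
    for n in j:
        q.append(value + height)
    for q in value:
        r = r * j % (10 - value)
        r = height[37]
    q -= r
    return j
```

r = height[37]

Transformed code:
def main(q, height, r):
    if 37 >= r:
        height = j
    if r == value and value > value:
        value *= value[r]
        height -= value[24]
    j = height
    q = [value + height for n in j]
    for q in value:
        r = r * j % (10 - value)
        r = height[37]
    q -= r
    return j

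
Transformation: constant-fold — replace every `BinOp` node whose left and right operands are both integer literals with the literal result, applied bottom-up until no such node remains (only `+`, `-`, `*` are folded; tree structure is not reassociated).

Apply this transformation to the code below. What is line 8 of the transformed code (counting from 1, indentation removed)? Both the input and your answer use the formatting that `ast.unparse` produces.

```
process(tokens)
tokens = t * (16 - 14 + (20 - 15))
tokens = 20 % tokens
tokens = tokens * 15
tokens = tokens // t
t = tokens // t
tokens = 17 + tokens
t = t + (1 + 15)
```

t = t + 16

Transformed code:
process(tokens)
tokens = t * 7
tokens = 20 % tokens
tokens = tokens * 15
tokens = tokens // t
t = tokens // t
tokens = 17 + tokens
t = t + 16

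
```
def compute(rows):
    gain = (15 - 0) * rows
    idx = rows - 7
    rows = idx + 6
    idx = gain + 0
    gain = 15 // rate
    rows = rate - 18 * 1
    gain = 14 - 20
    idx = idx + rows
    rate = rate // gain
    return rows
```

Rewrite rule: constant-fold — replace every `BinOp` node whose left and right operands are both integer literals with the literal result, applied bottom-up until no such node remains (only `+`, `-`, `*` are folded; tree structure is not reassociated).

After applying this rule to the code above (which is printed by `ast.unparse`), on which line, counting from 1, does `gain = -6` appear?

8

Transformed code:
def compute(rows):
    gain = 15 * rows
    idx = rows - 7
    rows = idx + 6
    idx = gain + 0
    gain = 15 // rate
    rows = rate - 18
    gain = -6
    idx = idx + rows
    rate = rate // gain
    return rows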